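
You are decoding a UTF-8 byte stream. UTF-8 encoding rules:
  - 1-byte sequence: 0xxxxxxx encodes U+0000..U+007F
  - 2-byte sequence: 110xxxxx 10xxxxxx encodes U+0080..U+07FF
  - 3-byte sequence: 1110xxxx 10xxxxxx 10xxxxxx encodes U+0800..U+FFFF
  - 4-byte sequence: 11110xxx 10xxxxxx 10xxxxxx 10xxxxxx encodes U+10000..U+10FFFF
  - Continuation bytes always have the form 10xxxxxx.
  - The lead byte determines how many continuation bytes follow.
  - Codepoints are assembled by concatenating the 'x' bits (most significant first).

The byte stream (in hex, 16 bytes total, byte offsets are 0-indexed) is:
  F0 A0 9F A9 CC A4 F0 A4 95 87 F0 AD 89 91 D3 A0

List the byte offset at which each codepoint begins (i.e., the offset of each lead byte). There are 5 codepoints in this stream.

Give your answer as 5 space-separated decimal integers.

Answer: 0 4 6 10 14

Derivation:
Byte[0]=F0: 4-byte lead, need 3 cont bytes. acc=0x0
Byte[1]=A0: continuation. acc=(acc<<6)|0x20=0x20
Byte[2]=9F: continuation. acc=(acc<<6)|0x1F=0x81F
Byte[3]=A9: continuation. acc=(acc<<6)|0x29=0x207E9
Completed: cp=U+207E9 (starts at byte 0)
Byte[4]=CC: 2-byte lead, need 1 cont bytes. acc=0xC
Byte[5]=A4: continuation. acc=(acc<<6)|0x24=0x324
Completed: cp=U+0324 (starts at byte 4)
Byte[6]=F0: 4-byte lead, need 3 cont bytes. acc=0x0
Byte[7]=A4: continuation. acc=(acc<<6)|0x24=0x24
Byte[8]=95: continuation. acc=(acc<<6)|0x15=0x915
Byte[9]=87: continuation. acc=(acc<<6)|0x07=0x24547
Completed: cp=U+24547 (starts at byte 6)
Byte[10]=F0: 4-byte lead, need 3 cont bytes. acc=0x0
Byte[11]=AD: continuation. acc=(acc<<6)|0x2D=0x2D
Byte[12]=89: continuation. acc=(acc<<6)|0x09=0xB49
Byte[13]=91: continuation. acc=(acc<<6)|0x11=0x2D251
Completed: cp=U+2D251 (starts at byte 10)
Byte[14]=D3: 2-byte lead, need 1 cont bytes. acc=0x13
Byte[15]=A0: continuation. acc=(acc<<6)|0x20=0x4E0
Completed: cp=U+04E0 (starts at byte 14)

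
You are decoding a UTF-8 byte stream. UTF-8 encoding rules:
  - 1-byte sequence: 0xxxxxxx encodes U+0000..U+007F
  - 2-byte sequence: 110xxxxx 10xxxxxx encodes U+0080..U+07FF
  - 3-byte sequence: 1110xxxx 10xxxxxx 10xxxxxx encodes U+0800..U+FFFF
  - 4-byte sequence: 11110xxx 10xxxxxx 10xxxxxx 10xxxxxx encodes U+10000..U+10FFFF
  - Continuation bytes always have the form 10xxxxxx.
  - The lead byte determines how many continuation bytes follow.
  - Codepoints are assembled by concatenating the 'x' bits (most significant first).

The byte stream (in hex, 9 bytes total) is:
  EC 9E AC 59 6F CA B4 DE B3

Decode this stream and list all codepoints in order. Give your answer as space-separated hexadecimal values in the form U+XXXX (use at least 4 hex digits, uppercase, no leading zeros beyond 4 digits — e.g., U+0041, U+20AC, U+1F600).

Byte[0]=EC: 3-byte lead, need 2 cont bytes. acc=0xC
Byte[1]=9E: continuation. acc=(acc<<6)|0x1E=0x31E
Byte[2]=AC: continuation. acc=(acc<<6)|0x2C=0xC7AC
Completed: cp=U+C7AC (starts at byte 0)
Byte[3]=59: 1-byte ASCII. cp=U+0059
Byte[4]=6F: 1-byte ASCII. cp=U+006F
Byte[5]=CA: 2-byte lead, need 1 cont bytes. acc=0xA
Byte[6]=B4: continuation. acc=(acc<<6)|0x34=0x2B4
Completed: cp=U+02B4 (starts at byte 5)
Byte[7]=DE: 2-byte lead, need 1 cont bytes. acc=0x1E
Byte[8]=B3: continuation. acc=(acc<<6)|0x33=0x7B3
Completed: cp=U+07B3 (starts at byte 7)

Answer: U+C7AC U+0059 U+006F U+02B4 U+07B3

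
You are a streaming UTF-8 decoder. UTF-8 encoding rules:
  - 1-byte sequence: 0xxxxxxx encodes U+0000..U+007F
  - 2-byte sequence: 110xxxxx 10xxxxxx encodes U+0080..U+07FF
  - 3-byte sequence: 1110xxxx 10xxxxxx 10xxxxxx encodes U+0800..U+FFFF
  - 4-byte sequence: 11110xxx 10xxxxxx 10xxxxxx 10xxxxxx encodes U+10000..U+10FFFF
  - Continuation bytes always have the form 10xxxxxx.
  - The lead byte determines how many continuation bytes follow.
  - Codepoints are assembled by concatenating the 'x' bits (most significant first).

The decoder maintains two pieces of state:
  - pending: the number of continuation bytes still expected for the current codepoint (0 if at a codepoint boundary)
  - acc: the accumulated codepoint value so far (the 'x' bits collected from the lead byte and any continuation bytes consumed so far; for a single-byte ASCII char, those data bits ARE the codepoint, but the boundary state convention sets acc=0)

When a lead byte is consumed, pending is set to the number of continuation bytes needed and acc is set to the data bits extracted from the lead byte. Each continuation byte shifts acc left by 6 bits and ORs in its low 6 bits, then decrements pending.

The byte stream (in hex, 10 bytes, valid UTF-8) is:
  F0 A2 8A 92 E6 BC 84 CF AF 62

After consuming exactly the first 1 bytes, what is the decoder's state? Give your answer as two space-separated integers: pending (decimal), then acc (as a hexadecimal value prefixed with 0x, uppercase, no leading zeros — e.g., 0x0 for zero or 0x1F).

Byte[0]=F0: 4-byte lead. pending=3, acc=0x0

Answer: 3 0x0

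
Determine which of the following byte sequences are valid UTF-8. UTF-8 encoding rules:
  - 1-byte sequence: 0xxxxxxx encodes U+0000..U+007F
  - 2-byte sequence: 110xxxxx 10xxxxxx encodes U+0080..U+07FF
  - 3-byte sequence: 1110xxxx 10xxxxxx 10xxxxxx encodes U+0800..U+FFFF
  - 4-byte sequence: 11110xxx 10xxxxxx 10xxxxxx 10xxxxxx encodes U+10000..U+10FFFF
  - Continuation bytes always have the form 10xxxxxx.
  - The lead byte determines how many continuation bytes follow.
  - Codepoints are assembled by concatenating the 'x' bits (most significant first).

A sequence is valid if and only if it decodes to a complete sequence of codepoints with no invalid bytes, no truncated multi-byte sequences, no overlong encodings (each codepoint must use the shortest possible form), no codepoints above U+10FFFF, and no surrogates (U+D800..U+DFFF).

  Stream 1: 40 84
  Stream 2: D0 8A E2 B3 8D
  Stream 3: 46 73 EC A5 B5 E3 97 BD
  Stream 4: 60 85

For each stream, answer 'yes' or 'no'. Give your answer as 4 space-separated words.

Stream 1: error at byte offset 1. INVALID
Stream 2: decodes cleanly. VALID
Stream 3: decodes cleanly. VALID
Stream 4: error at byte offset 1. INVALID

Answer: no yes yes no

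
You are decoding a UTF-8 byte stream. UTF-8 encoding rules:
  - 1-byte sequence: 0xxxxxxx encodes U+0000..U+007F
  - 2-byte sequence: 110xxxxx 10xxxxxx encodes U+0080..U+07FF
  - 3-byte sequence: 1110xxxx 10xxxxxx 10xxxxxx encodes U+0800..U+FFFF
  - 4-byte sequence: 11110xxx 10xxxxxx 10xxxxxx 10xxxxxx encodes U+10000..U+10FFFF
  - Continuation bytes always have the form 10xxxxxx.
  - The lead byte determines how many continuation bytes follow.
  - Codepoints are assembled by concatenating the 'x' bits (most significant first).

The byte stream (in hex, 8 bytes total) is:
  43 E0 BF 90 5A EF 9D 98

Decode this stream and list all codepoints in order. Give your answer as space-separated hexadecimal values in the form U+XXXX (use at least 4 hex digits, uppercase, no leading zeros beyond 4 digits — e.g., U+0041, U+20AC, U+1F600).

Answer: U+0043 U+0FD0 U+005A U+F758

Derivation:
Byte[0]=43: 1-byte ASCII. cp=U+0043
Byte[1]=E0: 3-byte lead, need 2 cont bytes. acc=0x0
Byte[2]=BF: continuation. acc=(acc<<6)|0x3F=0x3F
Byte[3]=90: continuation. acc=(acc<<6)|0x10=0xFD0
Completed: cp=U+0FD0 (starts at byte 1)
Byte[4]=5A: 1-byte ASCII. cp=U+005A
Byte[5]=EF: 3-byte lead, need 2 cont bytes. acc=0xF
Byte[6]=9D: continuation. acc=(acc<<6)|0x1D=0x3DD
Byte[7]=98: continuation. acc=(acc<<6)|0x18=0xF758
Completed: cp=U+F758 (starts at byte 5)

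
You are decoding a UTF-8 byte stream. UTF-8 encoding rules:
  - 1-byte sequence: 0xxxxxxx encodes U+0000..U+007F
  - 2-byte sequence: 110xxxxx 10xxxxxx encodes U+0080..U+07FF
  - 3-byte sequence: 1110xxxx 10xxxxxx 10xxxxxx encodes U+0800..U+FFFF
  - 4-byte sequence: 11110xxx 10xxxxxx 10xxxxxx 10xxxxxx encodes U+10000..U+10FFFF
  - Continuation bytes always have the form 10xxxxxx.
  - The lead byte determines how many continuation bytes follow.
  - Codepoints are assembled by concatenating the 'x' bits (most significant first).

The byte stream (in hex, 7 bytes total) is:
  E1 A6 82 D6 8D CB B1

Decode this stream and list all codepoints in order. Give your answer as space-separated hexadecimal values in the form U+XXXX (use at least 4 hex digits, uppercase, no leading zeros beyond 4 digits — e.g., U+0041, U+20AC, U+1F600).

Byte[0]=E1: 3-byte lead, need 2 cont bytes. acc=0x1
Byte[1]=A6: continuation. acc=(acc<<6)|0x26=0x66
Byte[2]=82: continuation. acc=(acc<<6)|0x02=0x1982
Completed: cp=U+1982 (starts at byte 0)
Byte[3]=D6: 2-byte lead, need 1 cont bytes. acc=0x16
Byte[4]=8D: continuation. acc=(acc<<6)|0x0D=0x58D
Completed: cp=U+058D (starts at byte 3)
Byte[5]=CB: 2-byte lead, need 1 cont bytes. acc=0xB
Byte[6]=B1: continuation. acc=(acc<<6)|0x31=0x2F1
Completed: cp=U+02F1 (starts at byte 5)

Answer: U+1982 U+058D U+02F1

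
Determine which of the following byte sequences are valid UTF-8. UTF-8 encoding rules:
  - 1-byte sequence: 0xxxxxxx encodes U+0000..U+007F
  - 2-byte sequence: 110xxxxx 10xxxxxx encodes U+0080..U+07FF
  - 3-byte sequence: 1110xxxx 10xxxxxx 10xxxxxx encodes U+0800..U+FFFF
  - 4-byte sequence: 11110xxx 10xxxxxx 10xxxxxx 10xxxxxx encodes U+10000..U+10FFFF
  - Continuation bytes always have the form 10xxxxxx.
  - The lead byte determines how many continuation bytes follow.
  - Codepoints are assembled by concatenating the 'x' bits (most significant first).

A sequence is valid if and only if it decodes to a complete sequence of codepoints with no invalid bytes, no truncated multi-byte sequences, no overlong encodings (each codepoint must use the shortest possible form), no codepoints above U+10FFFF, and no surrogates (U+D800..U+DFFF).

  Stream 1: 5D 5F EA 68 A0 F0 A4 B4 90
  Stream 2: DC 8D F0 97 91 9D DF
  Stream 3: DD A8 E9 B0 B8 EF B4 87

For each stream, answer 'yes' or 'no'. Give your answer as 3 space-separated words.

Answer: no no yes

Derivation:
Stream 1: error at byte offset 3. INVALID
Stream 2: error at byte offset 7. INVALID
Stream 3: decodes cleanly. VALID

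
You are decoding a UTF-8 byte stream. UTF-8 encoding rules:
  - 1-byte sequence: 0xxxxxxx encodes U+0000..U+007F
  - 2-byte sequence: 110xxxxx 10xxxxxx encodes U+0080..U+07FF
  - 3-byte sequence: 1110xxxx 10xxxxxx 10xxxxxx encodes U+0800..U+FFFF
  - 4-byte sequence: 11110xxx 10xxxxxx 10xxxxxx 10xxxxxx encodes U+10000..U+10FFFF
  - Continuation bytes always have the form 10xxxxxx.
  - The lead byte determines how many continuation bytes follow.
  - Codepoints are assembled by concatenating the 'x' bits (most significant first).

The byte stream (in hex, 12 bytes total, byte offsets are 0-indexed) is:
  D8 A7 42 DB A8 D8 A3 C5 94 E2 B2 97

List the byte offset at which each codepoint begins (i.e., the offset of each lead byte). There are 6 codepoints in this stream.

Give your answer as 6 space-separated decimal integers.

Byte[0]=D8: 2-byte lead, need 1 cont bytes. acc=0x18
Byte[1]=A7: continuation. acc=(acc<<6)|0x27=0x627
Completed: cp=U+0627 (starts at byte 0)
Byte[2]=42: 1-byte ASCII. cp=U+0042
Byte[3]=DB: 2-byte lead, need 1 cont bytes. acc=0x1B
Byte[4]=A8: continuation. acc=(acc<<6)|0x28=0x6E8
Completed: cp=U+06E8 (starts at byte 3)
Byte[5]=D8: 2-byte lead, need 1 cont bytes. acc=0x18
Byte[6]=A3: continuation. acc=(acc<<6)|0x23=0x623
Completed: cp=U+0623 (starts at byte 5)
Byte[7]=C5: 2-byte lead, need 1 cont bytes. acc=0x5
Byte[8]=94: continuation. acc=(acc<<6)|0x14=0x154
Completed: cp=U+0154 (starts at byte 7)
Byte[9]=E2: 3-byte lead, need 2 cont bytes. acc=0x2
Byte[10]=B2: continuation. acc=(acc<<6)|0x32=0xB2
Byte[11]=97: continuation. acc=(acc<<6)|0x17=0x2C97
Completed: cp=U+2C97 (starts at byte 9)

Answer: 0 2 3 5 7 9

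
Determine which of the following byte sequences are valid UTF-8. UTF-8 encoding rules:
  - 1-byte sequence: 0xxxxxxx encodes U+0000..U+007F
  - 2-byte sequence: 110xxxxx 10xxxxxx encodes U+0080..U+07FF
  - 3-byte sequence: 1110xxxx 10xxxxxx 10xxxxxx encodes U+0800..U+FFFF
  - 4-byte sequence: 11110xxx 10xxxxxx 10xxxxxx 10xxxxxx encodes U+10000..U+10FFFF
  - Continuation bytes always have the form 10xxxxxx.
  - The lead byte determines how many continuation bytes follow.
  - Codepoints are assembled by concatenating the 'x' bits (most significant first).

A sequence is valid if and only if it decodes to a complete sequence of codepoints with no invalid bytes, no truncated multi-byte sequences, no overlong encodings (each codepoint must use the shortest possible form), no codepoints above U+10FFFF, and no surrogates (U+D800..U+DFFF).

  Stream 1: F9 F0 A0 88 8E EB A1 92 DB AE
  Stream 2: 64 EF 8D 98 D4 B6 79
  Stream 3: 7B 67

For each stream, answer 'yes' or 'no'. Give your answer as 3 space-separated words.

Answer: no yes yes

Derivation:
Stream 1: error at byte offset 0. INVALID
Stream 2: decodes cleanly. VALID
Stream 3: decodes cleanly. VALID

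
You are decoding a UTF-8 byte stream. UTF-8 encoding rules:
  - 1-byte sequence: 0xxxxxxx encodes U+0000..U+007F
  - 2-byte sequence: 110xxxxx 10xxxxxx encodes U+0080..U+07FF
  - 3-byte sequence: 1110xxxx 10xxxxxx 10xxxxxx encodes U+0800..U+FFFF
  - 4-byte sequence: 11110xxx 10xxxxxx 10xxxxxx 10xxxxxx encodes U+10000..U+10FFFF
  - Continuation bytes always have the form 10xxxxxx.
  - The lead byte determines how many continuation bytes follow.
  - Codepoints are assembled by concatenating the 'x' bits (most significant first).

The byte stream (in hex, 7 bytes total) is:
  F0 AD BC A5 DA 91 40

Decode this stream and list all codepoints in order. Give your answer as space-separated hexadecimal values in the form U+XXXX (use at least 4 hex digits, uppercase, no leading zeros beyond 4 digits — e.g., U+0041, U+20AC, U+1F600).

Answer: U+2DF25 U+0691 U+0040

Derivation:
Byte[0]=F0: 4-byte lead, need 3 cont bytes. acc=0x0
Byte[1]=AD: continuation. acc=(acc<<6)|0x2D=0x2D
Byte[2]=BC: continuation. acc=(acc<<6)|0x3C=0xB7C
Byte[3]=A5: continuation. acc=(acc<<6)|0x25=0x2DF25
Completed: cp=U+2DF25 (starts at byte 0)
Byte[4]=DA: 2-byte lead, need 1 cont bytes. acc=0x1A
Byte[5]=91: continuation. acc=(acc<<6)|0x11=0x691
Completed: cp=U+0691 (starts at byte 4)
Byte[6]=40: 1-byte ASCII. cp=U+0040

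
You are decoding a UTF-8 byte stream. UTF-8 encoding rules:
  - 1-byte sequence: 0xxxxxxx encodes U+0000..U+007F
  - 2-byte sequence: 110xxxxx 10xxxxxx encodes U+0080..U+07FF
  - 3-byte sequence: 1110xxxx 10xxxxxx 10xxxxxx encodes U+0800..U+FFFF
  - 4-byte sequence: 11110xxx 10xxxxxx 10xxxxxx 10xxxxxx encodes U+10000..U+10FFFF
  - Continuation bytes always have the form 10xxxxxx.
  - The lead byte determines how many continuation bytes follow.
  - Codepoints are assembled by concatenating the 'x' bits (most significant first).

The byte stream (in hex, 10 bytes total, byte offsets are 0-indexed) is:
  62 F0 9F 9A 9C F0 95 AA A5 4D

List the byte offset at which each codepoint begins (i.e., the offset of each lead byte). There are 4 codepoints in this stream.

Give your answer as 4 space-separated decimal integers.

Byte[0]=62: 1-byte ASCII. cp=U+0062
Byte[1]=F0: 4-byte lead, need 3 cont bytes. acc=0x0
Byte[2]=9F: continuation. acc=(acc<<6)|0x1F=0x1F
Byte[3]=9A: continuation. acc=(acc<<6)|0x1A=0x7DA
Byte[4]=9C: continuation. acc=(acc<<6)|0x1C=0x1F69C
Completed: cp=U+1F69C (starts at byte 1)
Byte[5]=F0: 4-byte lead, need 3 cont bytes. acc=0x0
Byte[6]=95: continuation. acc=(acc<<6)|0x15=0x15
Byte[7]=AA: continuation. acc=(acc<<6)|0x2A=0x56A
Byte[8]=A5: continuation. acc=(acc<<6)|0x25=0x15AA5
Completed: cp=U+15AA5 (starts at byte 5)
Byte[9]=4D: 1-byte ASCII. cp=U+004D

Answer: 0 1 5 9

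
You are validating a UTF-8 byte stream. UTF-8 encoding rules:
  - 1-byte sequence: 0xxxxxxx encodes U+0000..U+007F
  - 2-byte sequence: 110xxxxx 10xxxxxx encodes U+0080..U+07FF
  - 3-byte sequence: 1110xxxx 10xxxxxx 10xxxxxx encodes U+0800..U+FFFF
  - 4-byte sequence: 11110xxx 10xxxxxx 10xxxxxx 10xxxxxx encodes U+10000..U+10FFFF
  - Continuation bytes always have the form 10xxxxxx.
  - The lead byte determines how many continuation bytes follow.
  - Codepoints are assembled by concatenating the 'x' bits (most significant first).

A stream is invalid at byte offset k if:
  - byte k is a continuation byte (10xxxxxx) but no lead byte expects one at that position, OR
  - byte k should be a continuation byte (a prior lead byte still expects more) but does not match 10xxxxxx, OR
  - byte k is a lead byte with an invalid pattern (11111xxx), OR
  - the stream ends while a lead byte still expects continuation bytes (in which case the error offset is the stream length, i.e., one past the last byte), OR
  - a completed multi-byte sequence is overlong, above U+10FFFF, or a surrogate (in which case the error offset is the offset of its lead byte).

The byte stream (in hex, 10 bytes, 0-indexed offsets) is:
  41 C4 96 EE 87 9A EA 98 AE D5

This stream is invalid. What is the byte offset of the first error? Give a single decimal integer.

Byte[0]=41: 1-byte ASCII. cp=U+0041
Byte[1]=C4: 2-byte lead, need 1 cont bytes. acc=0x4
Byte[2]=96: continuation. acc=(acc<<6)|0x16=0x116
Completed: cp=U+0116 (starts at byte 1)
Byte[3]=EE: 3-byte lead, need 2 cont bytes. acc=0xE
Byte[4]=87: continuation. acc=(acc<<6)|0x07=0x387
Byte[5]=9A: continuation. acc=(acc<<6)|0x1A=0xE1DA
Completed: cp=U+E1DA (starts at byte 3)
Byte[6]=EA: 3-byte lead, need 2 cont bytes. acc=0xA
Byte[7]=98: continuation. acc=(acc<<6)|0x18=0x298
Byte[8]=AE: continuation. acc=(acc<<6)|0x2E=0xA62E
Completed: cp=U+A62E (starts at byte 6)
Byte[9]=D5: 2-byte lead, need 1 cont bytes. acc=0x15
Byte[10]: stream ended, expected continuation. INVALID

Answer: 10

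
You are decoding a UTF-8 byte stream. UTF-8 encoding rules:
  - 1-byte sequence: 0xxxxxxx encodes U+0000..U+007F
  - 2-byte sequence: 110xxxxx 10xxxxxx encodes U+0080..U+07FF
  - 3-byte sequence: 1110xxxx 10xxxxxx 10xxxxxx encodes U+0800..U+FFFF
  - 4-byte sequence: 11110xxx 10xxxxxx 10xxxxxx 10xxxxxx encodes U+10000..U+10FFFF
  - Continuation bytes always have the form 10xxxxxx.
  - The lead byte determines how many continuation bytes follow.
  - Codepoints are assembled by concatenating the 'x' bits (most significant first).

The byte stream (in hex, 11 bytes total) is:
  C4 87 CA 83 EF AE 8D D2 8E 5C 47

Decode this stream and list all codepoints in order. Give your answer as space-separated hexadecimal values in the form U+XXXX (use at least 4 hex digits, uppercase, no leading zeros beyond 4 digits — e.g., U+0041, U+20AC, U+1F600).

Byte[0]=C4: 2-byte lead, need 1 cont bytes. acc=0x4
Byte[1]=87: continuation. acc=(acc<<6)|0x07=0x107
Completed: cp=U+0107 (starts at byte 0)
Byte[2]=CA: 2-byte lead, need 1 cont bytes. acc=0xA
Byte[3]=83: continuation. acc=(acc<<6)|0x03=0x283
Completed: cp=U+0283 (starts at byte 2)
Byte[4]=EF: 3-byte lead, need 2 cont bytes. acc=0xF
Byte[5]=AE: continuation. acc=(acc<<6)|0x2E=0x3EE
Byte[6]=8D: continuation. acc=(acc<<6)|0x0D=0xFB8D
Completed: cp=U+FB8D (starts at byte 4)
Byte[7]=D2: 2-byte lead, need 1 cont bytes. acc=0x12
Byte[8]=8E: continuation. acc=(acc<<6)|0x0E=0x48E
Completed: cp=U+048E (starts at byte 7)
Byte[9]=5C: 1-byte ASCII. cp=U+005C
Byte[10]=47: 1-byte ASCII. cp=U+0047

Answer: U+0107 U+0283 U+FB8D U+048E U+005C U+0047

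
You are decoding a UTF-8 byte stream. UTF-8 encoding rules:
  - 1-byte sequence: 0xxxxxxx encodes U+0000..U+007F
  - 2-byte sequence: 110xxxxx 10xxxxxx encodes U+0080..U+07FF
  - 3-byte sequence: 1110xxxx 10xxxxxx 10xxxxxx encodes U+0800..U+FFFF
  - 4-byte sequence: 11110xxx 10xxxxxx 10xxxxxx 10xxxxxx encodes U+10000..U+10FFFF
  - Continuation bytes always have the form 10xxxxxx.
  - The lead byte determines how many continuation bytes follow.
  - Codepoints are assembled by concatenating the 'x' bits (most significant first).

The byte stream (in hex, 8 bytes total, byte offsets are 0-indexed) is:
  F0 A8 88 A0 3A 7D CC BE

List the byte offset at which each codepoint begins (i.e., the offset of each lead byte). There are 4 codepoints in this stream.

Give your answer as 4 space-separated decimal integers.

Byte[0]=F0: 4-byte lead, need 3 cont bytes. acc=0x0
Byte[1]=A8: continuation. acc=(acc<<6)|0x28=0x28
Byte[2]=88: continuation. acc=(acc<<6)|0x08=0xA08
Byte[3]=A0: continuation. acc=(acc<<6)|0x20=0x28220
Completed: cp=U+28220 (starts at byte 0)
Byte[4]=3A: 1-byte ASCII. cp=U+003A
Byte[5]=7D: 1-byte ASCII. cp=U+007D
Byte[6]=CC: 2-byte lead, need 1 cont bytes. acc=0xC
Byte[7]=BE: continuation. acc=(acc<<6)|0x3E=0x33E
Completed: cp=U+033E (starts at byte 6)

Answer: 0 4 5 6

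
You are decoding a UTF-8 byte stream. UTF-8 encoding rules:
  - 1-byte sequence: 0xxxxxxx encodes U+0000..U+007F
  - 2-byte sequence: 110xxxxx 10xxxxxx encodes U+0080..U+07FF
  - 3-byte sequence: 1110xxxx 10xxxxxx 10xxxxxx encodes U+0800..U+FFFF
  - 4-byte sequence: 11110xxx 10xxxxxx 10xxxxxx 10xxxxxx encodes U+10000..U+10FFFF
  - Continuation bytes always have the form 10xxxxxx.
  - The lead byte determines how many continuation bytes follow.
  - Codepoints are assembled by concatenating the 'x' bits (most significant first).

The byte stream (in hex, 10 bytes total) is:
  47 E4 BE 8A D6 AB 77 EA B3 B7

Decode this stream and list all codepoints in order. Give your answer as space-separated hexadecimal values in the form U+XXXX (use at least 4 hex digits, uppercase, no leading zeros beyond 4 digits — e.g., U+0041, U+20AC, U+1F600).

Answer: U+0047 U+4F8A U+05AB U+0077 U+ACF7

Derivation:
Byte[0]=47: 1-byte ASCII. cp=U+0047
Byte[1]=E4: 3-byte lead, need 2 cont bytes. acc=0x4
Byte[2]=BE: continuation. acc=(acc<<6)|0x3E=0x13E
Byte[3]=8A: continuation. acc=(acc<<6)|0x0A=0x4F8A
Completed: cp=U+4F8A (starts at byte 1)
Byte[4]=D6: 2-byte lead, need 1 cont bytes. acc=0x16
Byte[5]=AB: continuation. acc=(acc<<6)|0x2B=0x5AB
Completed: cp=U+05AB (starts at byte 4)
Byte[6]=77: 1-byte ASCII. cp=U+0077
Byte[7]=EA: 3-byte lead, need 2 cont bytes. acc=0xA
Byte[8]=B3: continuation. acc=(acc<<6)|0x33=0x2B3
Byte[9]=B7: continuation. acc=(acc<<6)|0x37=0xACF7
Completed: cp=U+ACF7 (starts at byte 7)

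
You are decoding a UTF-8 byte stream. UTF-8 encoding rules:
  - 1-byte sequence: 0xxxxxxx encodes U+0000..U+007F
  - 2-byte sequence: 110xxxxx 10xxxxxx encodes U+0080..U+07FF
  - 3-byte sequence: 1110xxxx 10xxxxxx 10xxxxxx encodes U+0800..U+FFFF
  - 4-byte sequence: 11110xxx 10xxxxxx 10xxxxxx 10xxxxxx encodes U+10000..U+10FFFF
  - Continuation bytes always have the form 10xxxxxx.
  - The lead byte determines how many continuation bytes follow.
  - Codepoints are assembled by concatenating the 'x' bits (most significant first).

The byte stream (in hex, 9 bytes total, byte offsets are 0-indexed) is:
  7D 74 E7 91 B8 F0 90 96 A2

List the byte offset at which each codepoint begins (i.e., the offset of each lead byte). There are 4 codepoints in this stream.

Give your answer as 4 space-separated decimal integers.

Byte[0]=7D: 1-byte ASCII. cp=U+007D
Byte[1]=74: 1-byte ASCII. cp=U+0074
Byte[2]=E7: 3-byte lead, need 2 cont bytes. acc=0x7
Byte[3]=91: continuation. acc=(acc<<6)|0x11=0x1D1
Byte[4]=B8: continuation. acc=(acc<<6)|0x38=0x7478
Completed: cp=U+7478 (starts at byte 2)
Byte[5]=F0: 4-byte lead, need 3 cont bytes. acc=0x0
Byte[6]=90: continuation. acc=(acc<<6)|0x10=0x10
Byte[7]=96: continuation. acc=(acc<<6)|0x16=0x416
Byte[8]=A2: continuation. acc=(acc<<6)|0x22=0x105A2
Completed: cp=U+105A2 (starts at byte 5)

Answer: 0 1 2 5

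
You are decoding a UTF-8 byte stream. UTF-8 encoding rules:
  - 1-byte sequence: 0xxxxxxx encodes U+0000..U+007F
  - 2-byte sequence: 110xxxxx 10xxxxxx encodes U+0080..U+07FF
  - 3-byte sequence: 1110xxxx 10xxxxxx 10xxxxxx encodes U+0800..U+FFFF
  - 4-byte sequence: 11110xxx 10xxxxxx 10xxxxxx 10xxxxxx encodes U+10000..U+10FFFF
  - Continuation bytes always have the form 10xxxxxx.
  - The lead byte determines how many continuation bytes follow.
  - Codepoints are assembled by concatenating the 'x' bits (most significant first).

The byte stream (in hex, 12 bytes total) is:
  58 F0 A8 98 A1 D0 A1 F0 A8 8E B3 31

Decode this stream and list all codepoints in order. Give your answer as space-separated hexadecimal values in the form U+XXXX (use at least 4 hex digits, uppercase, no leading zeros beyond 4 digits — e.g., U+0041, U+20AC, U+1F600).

Byte[0]=58: 1-byte ASCII. cp=U+0058
Byte[1]=F0: 4-byte lead, need 3 cont bytes. acc=0x0
Byte[2]=A8: continuation. acc=(acc<<6)|0x28=0x28
Byte[3]=98: continuation. acc=(acc<<6)|0x18=0xA18
Byte[4]=A1: continuation. acc=(acc<<6)|0x21=0x28621
Completed: cp=U+28621 (starts at byte 1)
Byte[5]=D0: 2-byte lead, need 1 cont bytes. acc=0x10
Byte[6]=A1: continuation. acc=(acc<<6)|0x21=0x421
Completed: cp=U+0421 (starts at byte 5)
Byte[7]=F0: 4-byte lead, need 3 cont bytes. acc=0x0
Byte[8]=A8: continuation. acc=(acc<<6)|0x28=0x28
Byte[9]=8E: continuation. acc=(acc<<6)|0x0E=0xA0E
Byte[10]=B3: continuation. acc=(acc<<6)|0x33=0x283B3
Completed: cp=U+283B3 (starts at byte 7)
Byte[11]=31: 1-byte ASCII. cp=U+0031

Answer: U+0058 U+28621 U+0421 U+283B3 U+0031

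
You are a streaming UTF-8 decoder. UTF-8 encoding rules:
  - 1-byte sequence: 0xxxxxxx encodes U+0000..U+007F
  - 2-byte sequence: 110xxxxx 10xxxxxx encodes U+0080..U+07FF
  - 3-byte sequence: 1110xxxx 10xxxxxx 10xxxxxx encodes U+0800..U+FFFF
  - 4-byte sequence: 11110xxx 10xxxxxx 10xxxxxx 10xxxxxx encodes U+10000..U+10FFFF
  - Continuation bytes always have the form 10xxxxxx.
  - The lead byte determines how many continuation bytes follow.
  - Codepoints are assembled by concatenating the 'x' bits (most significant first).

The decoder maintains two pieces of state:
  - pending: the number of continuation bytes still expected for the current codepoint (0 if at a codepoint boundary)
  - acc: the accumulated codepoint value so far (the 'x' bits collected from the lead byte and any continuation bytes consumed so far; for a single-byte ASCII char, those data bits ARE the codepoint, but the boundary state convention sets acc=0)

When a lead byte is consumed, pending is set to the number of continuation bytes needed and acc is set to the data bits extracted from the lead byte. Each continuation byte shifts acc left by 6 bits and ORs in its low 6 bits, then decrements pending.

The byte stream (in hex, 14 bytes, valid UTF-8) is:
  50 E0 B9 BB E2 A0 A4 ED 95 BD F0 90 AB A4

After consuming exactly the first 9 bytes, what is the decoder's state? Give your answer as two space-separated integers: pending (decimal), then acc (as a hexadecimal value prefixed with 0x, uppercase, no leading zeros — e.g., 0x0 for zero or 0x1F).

Answer: 1 0x355

Derivation:
Byte[0]=50: 1-byte. pending=0, acc=0x0
Byte[1]=E0: 3-byte lead. pending=2, acc=0x0
Byte[2]=B9: continuation. acc=(acc<<6)|0x39=0x39, pending=1
Byte[3]=BB: continuation. acc=(acc<<6)|0x3B=0xE7B, pending=0
Byte[4]=E2: 3-byte lead. pending=2, acc=0x2
Byte[5]=A0: continuation. acc=(acc<<6)|0x20=0xA0, pending=1
Byte[6]=A4: continuation. acc=(acc<<6)|0x24=0x2824, pending=0
Byte[7]=ED: 3-byte lead. pending=2, acc=0xD
Byte[8]=95: continuation. acc=(acc<<6)|0x15=0x355, pending=1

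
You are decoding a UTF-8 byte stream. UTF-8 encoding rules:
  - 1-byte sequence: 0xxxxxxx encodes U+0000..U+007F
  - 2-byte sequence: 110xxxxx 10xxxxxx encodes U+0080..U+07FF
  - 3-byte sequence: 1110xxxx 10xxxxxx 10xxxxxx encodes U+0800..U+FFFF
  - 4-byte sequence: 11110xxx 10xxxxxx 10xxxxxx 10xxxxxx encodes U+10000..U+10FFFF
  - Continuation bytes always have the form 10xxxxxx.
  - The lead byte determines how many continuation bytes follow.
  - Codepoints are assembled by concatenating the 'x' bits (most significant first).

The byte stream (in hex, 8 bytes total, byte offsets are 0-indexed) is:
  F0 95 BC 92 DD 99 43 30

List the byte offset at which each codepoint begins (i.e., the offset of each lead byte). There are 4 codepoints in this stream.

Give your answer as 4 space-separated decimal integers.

Byte[0]=F0: 4-byte lead, need 3 cont bytes. acc=0x0
Byte[1]=95: continuation. acc=(acc<<6)|0x15=0x15
Byte[2]=BC: continuation. acc=(acc<<6)|0x3C=0x57C
Byte[3]=92: continuation. acc=(acc<<6)|0x12=0x15F12
Completed: cp=U+15F12 (starts at byte 0)
Byte[4]=DD: 2-byte lead, need 1 cont bytes. acc=0x1D
Byte[5]=99: continuation. acc=(acc<<6)|0x19=0x759
Completed: cp=U+0759 (starts at byte 4)
Byte[6]=43: 1-byte ASCII. cp=U+0043
Byte[7]=30: 1-byte ASCII. cp=U+0030

Answer: 0 4 6 7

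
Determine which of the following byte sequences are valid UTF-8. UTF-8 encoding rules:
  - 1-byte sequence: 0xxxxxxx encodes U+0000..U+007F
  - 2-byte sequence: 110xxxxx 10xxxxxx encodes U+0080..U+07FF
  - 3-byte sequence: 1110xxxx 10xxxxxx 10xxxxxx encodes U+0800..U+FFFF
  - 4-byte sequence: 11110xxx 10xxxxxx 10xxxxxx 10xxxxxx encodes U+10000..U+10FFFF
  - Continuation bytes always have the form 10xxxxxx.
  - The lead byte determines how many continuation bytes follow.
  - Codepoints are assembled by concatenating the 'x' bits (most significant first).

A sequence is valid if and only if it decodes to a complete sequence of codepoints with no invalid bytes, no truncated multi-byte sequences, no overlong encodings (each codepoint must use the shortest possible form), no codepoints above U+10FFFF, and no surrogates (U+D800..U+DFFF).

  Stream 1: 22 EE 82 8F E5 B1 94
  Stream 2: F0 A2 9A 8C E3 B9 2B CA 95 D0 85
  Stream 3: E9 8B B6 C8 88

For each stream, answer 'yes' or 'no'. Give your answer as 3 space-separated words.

Answer: yes no yes

Derivation:
Stream 1: decodes cleanly. VALID
Stream 2: error at byte offset 6. INVALID
Stream 3: decodes cleanly. VALID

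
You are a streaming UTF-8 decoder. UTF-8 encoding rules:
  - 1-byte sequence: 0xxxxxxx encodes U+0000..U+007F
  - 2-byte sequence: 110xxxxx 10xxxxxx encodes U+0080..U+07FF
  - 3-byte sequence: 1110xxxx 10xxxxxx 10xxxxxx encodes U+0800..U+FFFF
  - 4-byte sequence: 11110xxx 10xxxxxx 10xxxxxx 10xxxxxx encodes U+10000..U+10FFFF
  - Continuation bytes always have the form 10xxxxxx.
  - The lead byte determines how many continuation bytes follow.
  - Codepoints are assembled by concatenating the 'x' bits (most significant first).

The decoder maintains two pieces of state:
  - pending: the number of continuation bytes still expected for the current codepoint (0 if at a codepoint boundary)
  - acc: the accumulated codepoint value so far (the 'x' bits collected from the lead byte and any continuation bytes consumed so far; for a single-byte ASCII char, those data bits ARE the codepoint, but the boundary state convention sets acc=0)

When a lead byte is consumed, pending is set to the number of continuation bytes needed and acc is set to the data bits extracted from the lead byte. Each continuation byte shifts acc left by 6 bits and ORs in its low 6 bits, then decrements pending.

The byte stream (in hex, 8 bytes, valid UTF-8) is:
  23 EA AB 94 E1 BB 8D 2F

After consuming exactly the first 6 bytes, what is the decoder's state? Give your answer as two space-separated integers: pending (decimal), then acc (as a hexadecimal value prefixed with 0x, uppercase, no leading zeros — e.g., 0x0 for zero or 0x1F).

Byte[0]=23: 1-byte. pending=0, acc=0x0
Byte[1]=EA: 3-byte lead. pending=2, acc=0xA
Byte[2]=AB: continuation. acc=(acc<<6)|0x2B=0x2AB, pending=1
Byte[3]=94: continuation. acc=(acc<<6)|0x14=0xAAD4, pending=0
Byte[4]=E1: 3-byte lead. pending=2, acc=0x1
Byte[5]=BB: continuation. acc=(acc<<6)|0x3B=0x7B, pending=1

Answer: 1 0x7B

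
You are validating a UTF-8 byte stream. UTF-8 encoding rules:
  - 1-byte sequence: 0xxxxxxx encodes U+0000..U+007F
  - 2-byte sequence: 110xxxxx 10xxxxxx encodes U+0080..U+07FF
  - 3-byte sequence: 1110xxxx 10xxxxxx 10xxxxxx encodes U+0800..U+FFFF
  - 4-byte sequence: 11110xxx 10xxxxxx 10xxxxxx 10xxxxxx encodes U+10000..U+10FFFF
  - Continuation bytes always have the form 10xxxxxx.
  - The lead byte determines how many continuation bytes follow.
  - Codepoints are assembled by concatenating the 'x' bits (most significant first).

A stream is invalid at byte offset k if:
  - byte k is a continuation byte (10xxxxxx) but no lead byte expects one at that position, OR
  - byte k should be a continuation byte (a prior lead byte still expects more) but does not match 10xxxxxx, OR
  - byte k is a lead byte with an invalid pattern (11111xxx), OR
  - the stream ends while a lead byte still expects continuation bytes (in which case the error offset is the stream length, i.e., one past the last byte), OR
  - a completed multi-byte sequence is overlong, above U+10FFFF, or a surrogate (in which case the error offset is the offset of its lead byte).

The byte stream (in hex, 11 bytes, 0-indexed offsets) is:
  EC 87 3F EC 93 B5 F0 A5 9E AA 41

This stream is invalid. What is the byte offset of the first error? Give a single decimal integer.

Byte[0]=EC: 3-byte lead, need 2 cont bytes. acc=0xC
Byte[1]=87: continuation. acc=(acc<<6)|0x07=0x307
Byte[2]=3F: expected 10xxxxxx continuation. INVALID

Answer: 2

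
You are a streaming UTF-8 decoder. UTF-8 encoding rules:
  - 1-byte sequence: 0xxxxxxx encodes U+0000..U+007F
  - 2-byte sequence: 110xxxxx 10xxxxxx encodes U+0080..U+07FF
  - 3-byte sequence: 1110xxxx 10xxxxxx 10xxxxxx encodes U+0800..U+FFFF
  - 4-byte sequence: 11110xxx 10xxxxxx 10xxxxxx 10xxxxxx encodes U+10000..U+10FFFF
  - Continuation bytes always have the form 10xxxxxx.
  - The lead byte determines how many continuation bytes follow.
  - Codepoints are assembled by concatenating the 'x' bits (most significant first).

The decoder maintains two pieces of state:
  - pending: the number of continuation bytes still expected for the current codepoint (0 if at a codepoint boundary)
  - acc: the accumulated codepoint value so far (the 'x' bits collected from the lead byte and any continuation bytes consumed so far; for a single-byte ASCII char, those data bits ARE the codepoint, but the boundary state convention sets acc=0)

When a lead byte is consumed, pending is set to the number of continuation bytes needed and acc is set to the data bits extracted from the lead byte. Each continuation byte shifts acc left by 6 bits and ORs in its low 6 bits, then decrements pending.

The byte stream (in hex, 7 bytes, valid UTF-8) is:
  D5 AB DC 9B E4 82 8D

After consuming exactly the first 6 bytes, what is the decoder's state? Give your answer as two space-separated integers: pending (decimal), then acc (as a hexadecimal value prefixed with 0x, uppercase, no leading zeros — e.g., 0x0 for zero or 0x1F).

Byte[0]=D5: 2-byte lead. pending=1, acc=0x15
Byte[1]=AB: continuation. acc=(acc<<6)|0x2B=0x56B, pending=0
Byte[2]=DC: 2-byte lead. pending=1, acc=0x1C
Byte[3]=9B: continuation. acc=(acc<<6)|0x1B=0x71B, pending=0
Byte[4]=E4: 3-byte lead. pending=2, acc=0x4
Byte[5]=82: continuation. acc=(acc<<6)|0x02=0x102, pending=1

Answer: 1 0x102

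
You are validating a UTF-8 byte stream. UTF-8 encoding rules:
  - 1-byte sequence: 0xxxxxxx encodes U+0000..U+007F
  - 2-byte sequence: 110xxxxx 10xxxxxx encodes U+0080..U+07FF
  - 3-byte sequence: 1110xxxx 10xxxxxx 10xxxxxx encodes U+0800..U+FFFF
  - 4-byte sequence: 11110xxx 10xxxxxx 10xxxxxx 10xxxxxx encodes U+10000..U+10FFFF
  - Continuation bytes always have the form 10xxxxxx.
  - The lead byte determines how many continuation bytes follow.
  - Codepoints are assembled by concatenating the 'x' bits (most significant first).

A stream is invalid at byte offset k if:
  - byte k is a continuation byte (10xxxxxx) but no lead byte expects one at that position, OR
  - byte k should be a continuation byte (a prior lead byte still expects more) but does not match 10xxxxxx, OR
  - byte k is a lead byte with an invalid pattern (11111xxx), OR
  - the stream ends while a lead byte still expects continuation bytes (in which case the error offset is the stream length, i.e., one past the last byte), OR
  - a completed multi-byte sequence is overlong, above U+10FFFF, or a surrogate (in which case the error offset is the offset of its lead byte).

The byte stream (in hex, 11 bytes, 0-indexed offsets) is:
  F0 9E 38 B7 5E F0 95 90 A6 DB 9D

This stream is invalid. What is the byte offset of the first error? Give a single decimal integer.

Byte[0]=F0: 4-byte lead, need 3 cont bytes. acc=0x0
Byte[1]=9E: continuation. acc=(acc<<6)|0x1E=0x1E
Byte[2]=38: expected 10xxxxxx continuation. INVALID

Answer: 2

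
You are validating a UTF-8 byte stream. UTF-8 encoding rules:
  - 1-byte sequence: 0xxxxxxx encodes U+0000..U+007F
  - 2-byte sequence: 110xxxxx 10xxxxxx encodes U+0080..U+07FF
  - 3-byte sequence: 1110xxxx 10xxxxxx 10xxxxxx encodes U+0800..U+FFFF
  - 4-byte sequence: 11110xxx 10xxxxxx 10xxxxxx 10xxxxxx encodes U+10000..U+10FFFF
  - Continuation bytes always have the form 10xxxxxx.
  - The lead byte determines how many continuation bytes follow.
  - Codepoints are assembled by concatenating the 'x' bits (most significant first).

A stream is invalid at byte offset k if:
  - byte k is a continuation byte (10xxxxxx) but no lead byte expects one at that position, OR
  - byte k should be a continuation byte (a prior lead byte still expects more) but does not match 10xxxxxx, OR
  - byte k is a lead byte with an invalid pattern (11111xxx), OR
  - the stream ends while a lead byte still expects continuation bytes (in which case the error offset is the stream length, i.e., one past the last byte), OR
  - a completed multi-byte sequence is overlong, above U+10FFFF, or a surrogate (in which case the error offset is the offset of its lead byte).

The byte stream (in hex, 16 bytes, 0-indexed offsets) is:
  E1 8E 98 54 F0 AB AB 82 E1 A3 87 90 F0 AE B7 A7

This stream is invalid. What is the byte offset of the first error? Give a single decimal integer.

Byte[0]=E1: 3-byte lead, need 2 cont bytes. acc=0x1
Byte[1]=8E: continuation. acc=(acc<<6)|0x0E=0x4E
Byte[2]=98: continuation. acc=(acc<<6)|0x18=0x1398
Completed: cp=U+1398 (starts at byte 0)
Byte[3]=54: 1-byte ASCII. cp=U+0054
Byte[4]=F0: 4-byte lead, need 3 cont bytes. acc=0x0
Byte[5]=AB: continuation. acc=(acc<<6)|0x2B=0x2B
Byte[6]=AB: continuation. acc=(acc<<6)|0x2B=0xAEB
Byte[7]=82: continuation. acc=(acc<<6)|0x02=0x2BAC2
Completed: cp=U+2BAC2 (starts at byte 4)
Byte[8]=E1: 3-byte lead, need 2 cont bytes. acc=0x1
Byte[9]=A3: continuation. acc=(acc<<6)|0x23=0x63
Byte[10]=87: continuation. acc=(acc<<6)|0x07=0x18C7
Completed: cp=U+18C7 (starts at byte 8)
Byte[11]=90: INVALID lead byte (not 0xxx/110x/1110/11110)

Answer: 11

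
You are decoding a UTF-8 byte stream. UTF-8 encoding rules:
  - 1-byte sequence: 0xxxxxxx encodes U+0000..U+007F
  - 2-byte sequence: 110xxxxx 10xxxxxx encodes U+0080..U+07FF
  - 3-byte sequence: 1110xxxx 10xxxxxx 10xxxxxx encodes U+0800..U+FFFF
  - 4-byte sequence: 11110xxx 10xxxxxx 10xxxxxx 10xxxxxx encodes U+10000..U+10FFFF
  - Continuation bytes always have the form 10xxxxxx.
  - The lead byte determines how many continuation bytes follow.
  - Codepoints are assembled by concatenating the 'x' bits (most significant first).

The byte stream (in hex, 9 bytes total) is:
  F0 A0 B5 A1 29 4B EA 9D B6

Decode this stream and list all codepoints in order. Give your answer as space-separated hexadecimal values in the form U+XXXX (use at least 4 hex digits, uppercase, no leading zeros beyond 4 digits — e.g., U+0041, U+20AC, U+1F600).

Answer: U+20D61 U+0029 U+004B U+A776

Derivation:
Byte[0]=F0: 4-byte lead, need 3 cont bytes. acc=0x0
Byte[1]=A0: continuation. acc=(acc<<6)|0x20=0x20
Byte[2]=B5: continuation. acc=(acc<<6)|0x35=0x835
Byte[3]=A1: continuation. acc=(acc<<6)|0x21=0x20D61
Completed: cp=U+20D61 (starts at byte 0)
Byte[4]=29: 1-byte ASCII. cp=U+0029
Byte[5]=4B: 1-byte ASCII. cp=U+004B
Byte[6]=EA: 3-byte lead, need 2 cont bytes. acc=0xA
Byte[7]=9D: continuation. acc=(acc<<6)|0x1D=0x29D
Byte[8]=B6: continuation. acc=(acc<<6)|0x36=0xA776
Completed: cp=U+A776 (starts at byte 6)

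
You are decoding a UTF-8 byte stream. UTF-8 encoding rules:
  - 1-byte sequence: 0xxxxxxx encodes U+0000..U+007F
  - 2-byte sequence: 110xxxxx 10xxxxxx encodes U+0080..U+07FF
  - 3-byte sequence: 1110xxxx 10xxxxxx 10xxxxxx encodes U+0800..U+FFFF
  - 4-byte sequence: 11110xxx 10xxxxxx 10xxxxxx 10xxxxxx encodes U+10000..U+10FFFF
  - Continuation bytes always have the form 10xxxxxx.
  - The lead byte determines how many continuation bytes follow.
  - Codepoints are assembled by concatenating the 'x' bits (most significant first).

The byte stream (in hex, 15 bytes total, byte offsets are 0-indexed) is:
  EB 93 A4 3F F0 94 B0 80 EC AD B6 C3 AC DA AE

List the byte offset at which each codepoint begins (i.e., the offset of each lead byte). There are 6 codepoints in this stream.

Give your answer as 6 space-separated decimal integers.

Byte[0]=EB: 3-byte lead, need 2 cont bytes. acc=0xB
Byte[1]=93: continuation. acc=(acc<<6)|0x13=0x2D3
Byte[2]=A4: continuation. acc=(acc<<6)|0x24=0xB4E4
Completed: cp=U+B4E4 (starts at byte 0)
Byte[3]=3F: 1-byte ASCII. cp=U+003F
Byte[4]=F0: 4-byte lead, need 3 cont bytes. acc=0x0
Byte[5]=94: continuation. acc=(acc<<6)|0x14=0x14
Byte[6]=B0: continuation. acc=(acc<<6)|0x30=0x530
Byte[7]=80: continuation. acc=(acc<<6)|0x00=0x14C00
Completed: cp=U+14C00 (starts at byte 4)
Byte[8]=EC: 3-byte lead, need 2 cont bytes. acc=0xC
Byte[9]=AD: continuation. acc=(acc<<6)|0x2D=0x32D
Byte[10]=B6: continuation. acc=(acc<<6)|0x36=0xCB76
Completed: cp=U+CB76 (starts at byte 8)
Byte[11]=C3: 2-byte lead, need 1 cont bytes. acc=0x3
Byte[12]=AC: continuation. acc=(acc<<6)|0x2C=0xEC
Completed: cp=U+00EC (starts at byte 11)
Byte[13]=DA: 2-byte lead, need 1 cont bytes. acc=0x1A
Byte[14]=AE: continuation. acc=(acc<<6)|0x2E=0x6AE
Completed: cp=U+06AE (starts at byte 13)

Answer: 0 3 4 8 11 13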